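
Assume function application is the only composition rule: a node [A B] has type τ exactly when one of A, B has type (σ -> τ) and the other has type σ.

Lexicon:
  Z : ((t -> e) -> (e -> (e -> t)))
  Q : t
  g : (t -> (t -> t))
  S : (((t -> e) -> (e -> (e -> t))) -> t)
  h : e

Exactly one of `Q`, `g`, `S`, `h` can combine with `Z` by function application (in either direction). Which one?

S

Q : t — does not combine with Z.
g : (t -> (t -> t)) — does not combine with Z.
S — combines: S : (((t -> e) -> (e -> (e -> t))) -> t) takes Z : ((t -> e) -> (e -> (e -> t))) as argument, giving t.
h : e — does not combine with Z.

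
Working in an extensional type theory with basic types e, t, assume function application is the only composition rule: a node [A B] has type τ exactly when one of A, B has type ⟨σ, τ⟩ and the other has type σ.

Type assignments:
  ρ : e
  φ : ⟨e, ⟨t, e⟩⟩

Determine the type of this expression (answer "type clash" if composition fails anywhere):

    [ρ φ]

⟨t, e⟩

[ρ φ] — φ of type ⟨e, ⟨t, e⟩⟩ combines with ρ of type e: type ⟨t, e⟩.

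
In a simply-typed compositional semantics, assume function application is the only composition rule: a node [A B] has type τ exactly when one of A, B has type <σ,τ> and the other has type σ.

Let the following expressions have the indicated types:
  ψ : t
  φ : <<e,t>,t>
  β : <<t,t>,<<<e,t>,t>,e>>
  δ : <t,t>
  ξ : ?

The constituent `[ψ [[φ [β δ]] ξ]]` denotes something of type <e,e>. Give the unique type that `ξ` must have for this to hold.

<e,<t,<e,e>>>

At [ψ [[φ [β δ]] ξ]] (required: <e,e>): ψ is t, which is not a function with range <e,e>; hence [[φ [β δ]] ξ] is the functor — type <t,<e,e>>.
At [[φ [β δ]] ξ] (required: <t,<e,e>>): [φ [β δ]] is e, which is not a function with range <t,<e,e>>; hence ξ is the functor — type <e,<t,<e,e>>>.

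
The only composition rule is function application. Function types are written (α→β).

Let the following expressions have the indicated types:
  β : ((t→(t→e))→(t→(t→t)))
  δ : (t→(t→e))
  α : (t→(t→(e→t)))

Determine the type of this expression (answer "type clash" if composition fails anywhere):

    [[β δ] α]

type clash

[β δ]: functor β : ((t→(t→e))→(t→(t→t))), argument δ : (t→(t→e)); result (t→(t→t)).
[[β δ] α]: (t→(t→t)) with (t→(t→(e→t))) — neither is a function whose domain matches the other; composition fails here.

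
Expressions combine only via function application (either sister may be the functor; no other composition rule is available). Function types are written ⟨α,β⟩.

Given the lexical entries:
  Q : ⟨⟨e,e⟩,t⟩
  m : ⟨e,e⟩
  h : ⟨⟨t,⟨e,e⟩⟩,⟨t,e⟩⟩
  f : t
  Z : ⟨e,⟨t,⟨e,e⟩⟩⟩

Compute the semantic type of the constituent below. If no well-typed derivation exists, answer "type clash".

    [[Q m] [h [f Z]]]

type clash

At [Q m], Q : ⟨⟨e,e⟩,t⟩ takes m : ⟨e,e⟩, giving t.
[f Z]: t and ⟨e,⟨t,⟨e,e⟩⟩⟩ cannot combine by function application — type clash.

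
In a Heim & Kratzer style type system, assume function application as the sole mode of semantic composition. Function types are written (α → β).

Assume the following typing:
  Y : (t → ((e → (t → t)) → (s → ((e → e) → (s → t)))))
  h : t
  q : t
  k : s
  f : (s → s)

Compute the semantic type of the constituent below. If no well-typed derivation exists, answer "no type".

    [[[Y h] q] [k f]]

no type

[Y h]: functor Y : (t → ((e → (t → t)) → (s → ((e → e) → (s → t))))), argument h : t; result ((e → (t → t)) → (s → ((e → e) → (s → t)))).
At [[Y h] q]: neither ((e → (t → t)) → (s → ((e → e) → (s → t)))) nor t can take the other as argument; the node is ill-typed.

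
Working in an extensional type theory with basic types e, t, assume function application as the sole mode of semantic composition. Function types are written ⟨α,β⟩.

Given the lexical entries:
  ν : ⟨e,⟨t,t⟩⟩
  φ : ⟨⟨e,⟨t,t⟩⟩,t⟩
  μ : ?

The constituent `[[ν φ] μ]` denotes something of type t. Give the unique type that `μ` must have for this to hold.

⟨t,t⟩

At [[ν φ] μ] (required: t): [ν φ] is t, which is not a function with range t; hence μ is the functor — type ⟨t,t⟩.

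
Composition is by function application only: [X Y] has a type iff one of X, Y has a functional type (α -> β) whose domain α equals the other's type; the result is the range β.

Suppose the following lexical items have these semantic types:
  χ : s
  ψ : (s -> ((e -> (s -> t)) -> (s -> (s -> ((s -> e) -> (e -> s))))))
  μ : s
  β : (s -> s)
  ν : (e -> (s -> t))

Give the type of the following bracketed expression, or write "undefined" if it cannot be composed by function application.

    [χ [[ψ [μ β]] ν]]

(s -> ((s -> e) -> (e -> s)))

[μ β]: functor β : (s -> s), argument μ : s; result s.
[ψ [μ β]]: functor ψ : (s -> ((e -> (s -> t)) -> (s -> (s -> ((s -> e) -> (e -> s)))))), argument [μ β] : s; result ((e -> (s -> t)) -> (s -> (s -> ((s -> e) -> (e -> s))))).
[[ψ [μ β]] ν]: functor [ψ [μ β]] : ((e -> (s -> t)) -> (s -> (s -> ((s -> e) -> (e -> s))))), argument ν : (e -> (s -> t)); result (s -> (s -> ((s -> e) -> (e -> s)))).
[χ [[ψ [μ β]] ν]]: functor [[ψ [μ β]] ν] : (s -> (s -> ((s -> e) -> (e -> s)))), argument χ : s; result (s -> ((s -> e) -> (e -> s))).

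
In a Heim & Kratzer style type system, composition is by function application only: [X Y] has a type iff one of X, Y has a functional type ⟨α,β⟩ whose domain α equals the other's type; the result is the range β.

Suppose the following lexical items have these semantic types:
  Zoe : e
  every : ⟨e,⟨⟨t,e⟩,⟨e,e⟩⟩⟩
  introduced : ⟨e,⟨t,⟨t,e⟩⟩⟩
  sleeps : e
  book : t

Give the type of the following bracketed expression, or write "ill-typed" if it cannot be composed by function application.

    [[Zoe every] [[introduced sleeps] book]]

[Zoe every] — every of type ⟨e,⟨⟨t,e⟩,⟨e,e⟩⟩⟩ combines with Zoe of type e: type ⟨⟨t,e⟩,⟨e,e⟩⟩.
[introduced sleeps] — introduced of type ⟨e,⟨t,⟨t,e⟩⟩⟩ combines with sleeps of type e: type ⟨t,⟨t,e⟩⟩.
[[introduced sleeps] book] — [introduced sleeps] of type ⟨t,⟨t,e⟩⟩ combines with book of type t: type ⟨t,e⟩.
[[Zoe every] [[introduced sleeps] book]] — [Zoe every] of type ⟨⟨t,e⟩,⟨e,e⟩⟩ combines with [[introduced sleeps] book] of type ⟨t,e⟩: type ⟨e,e⟩.

⟨e,e⟩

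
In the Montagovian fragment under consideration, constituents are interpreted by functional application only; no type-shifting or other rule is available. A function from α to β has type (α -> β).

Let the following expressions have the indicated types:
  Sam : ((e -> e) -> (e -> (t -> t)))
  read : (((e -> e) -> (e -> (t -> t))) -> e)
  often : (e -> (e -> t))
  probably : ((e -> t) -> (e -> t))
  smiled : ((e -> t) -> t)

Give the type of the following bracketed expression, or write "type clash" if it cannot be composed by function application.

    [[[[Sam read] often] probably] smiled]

At [Sam read], read : (((e -> e) -> (e -> (t -> t))) -> e) takes Sam : ((e -> e) -> (e -> (t -> t))), giving e.
At [[Sam read] often], often : (e -> (e -> t)) takes [Sam read] : e, giving (e -> t).
At [[[Sam read] often] probably], probably : ((e -> t) -> (e -> t)) takes [[Sam read] often] : (e -> t), giving (e -> t).
At [[[[Sam read] often] probably] smiled], smiled : ((e -> t) -> t) takes [[[Sam read] often] probably] : (e -> t), giving t.

t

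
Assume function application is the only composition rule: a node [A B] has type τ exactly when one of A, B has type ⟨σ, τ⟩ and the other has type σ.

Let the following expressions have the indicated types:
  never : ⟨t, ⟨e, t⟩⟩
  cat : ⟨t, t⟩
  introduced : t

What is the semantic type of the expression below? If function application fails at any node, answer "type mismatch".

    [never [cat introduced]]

⟨e, t⟩

[cat introduced] — cat of type ⟨t, t⟩ combines with introduced of type t: type t.
[never [cat introduced]] — never of type ⟨t, ⟨e, t⟩⟩ combines with [cat introduced] of type t: type ⟨e, t⟩.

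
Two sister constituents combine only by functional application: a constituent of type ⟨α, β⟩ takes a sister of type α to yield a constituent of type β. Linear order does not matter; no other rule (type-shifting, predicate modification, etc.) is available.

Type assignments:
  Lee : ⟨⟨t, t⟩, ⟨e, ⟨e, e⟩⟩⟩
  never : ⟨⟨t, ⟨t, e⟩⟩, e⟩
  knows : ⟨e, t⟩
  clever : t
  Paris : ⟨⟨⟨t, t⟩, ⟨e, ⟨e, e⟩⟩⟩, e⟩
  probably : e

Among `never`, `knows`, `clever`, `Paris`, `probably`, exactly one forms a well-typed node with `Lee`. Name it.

Paris

never : ⟨⟨t, ⟨t, e⟩⟩, e⟩ — does not combine with Lee.
knows : ⟨e, t⟩ — does not combine with Lee.
clever : t — does not combine with Lee.
Paris — combines: Paris : ⟨⟨⟨t, t⟩, ⟨e, ⟨e, e⟩⟩⟩, e⟩ takes Lee : ⟨⟨t, t⟩, ⟨e, ⟨e, e⟩⟩⟩ as argument, giving e.
probably : e — does not combine with Lee.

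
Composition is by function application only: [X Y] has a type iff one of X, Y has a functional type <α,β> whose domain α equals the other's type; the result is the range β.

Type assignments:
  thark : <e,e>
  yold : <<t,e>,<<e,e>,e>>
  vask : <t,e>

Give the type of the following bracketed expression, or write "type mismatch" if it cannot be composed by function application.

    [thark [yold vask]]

At [yold vask], yold : <<t,e>,<<e,e>,e>> takes vask : <t,e>, giving <<e,e>,e>.
At [thark [yold vask]], [yold vask] : <<e,e>,e> takes thark : <e,e>, giving e.

e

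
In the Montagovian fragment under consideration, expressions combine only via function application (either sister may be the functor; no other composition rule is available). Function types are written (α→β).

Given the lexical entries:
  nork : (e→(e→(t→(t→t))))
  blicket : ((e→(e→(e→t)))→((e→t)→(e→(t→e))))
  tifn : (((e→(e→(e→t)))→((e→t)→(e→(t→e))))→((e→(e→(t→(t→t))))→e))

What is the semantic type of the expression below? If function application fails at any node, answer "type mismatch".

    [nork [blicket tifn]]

[blicket tifn] — tifn of type (((e→(e→(e→t)))→((e→t)→(e→(t→e))))→((e→(e→(t→(t→t))))→e)) combines with blicket of type ((e→(e→(e→t)))→((e→t)→(e→(t→e)))): type ((e→(e→(t→(t→t))))→e).
[nork [blicket tifn]] — [blicket tifn] of type ((e→(e→(t→(t→t))))→e) combines with nork of type (e→(e→(t→(t→t)))): type e.

e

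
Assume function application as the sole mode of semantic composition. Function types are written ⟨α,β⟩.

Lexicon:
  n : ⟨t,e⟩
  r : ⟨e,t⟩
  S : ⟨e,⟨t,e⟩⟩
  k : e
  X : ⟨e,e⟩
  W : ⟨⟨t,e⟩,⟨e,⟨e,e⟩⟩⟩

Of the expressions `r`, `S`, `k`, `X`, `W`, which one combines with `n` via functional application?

W

r : ⟨e,t⟩ — neither side's domain matches the other.
S : ⟨e,⟨t,e⟩⟩ — neither side's domain matches the other.
k : e — neither side's domain matches the other.
X : ⟨e,e⟩ — neither side's domain matches the other.
W — combines: W : ⟨⟨t,e⟩,⟨e,⟨e,e⟩⟩⟩ takes n : ⟨t,e⟩ as argument, giving ⟨e,⟨e,e⟩⟩.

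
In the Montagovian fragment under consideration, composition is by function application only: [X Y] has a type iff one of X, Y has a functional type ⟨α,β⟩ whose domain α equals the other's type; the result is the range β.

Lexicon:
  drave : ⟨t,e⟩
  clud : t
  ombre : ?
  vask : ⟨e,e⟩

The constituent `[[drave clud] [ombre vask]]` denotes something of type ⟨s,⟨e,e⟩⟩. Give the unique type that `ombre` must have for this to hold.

⟨⟨e,e⟩,⟨e,⟨s,⟨e,e⟩⟩⟩⟩

[[drave clud] [ombre vask]] is required to be ⟨s,⟨e,e⟩⟩. [drave clud] : e cannot yield ⟨s,⟨e,e⟩⟩ as functor, so [ombre vask] : ⟨e,⟨s,⟨e,e⟩⟩⟩.
[ombre vask] is required to be ⟨e,⟨s,⟨e,e⟩⟩⟩. vask : ⟨e,e⟩ cannot yield ⟨e,⟨s,⟨e,e⟩⟩⟩ as functor, so ombre : ⟨⟨e,e⟩,⟨e,⟨s,⟨e,e⟩⟩⟩⟩.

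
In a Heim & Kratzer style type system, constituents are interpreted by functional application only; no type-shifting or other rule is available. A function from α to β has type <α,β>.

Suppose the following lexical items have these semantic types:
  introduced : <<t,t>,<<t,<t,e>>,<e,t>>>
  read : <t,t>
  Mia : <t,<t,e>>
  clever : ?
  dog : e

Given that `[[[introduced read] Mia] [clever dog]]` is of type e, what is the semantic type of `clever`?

For [[[introduced read] Mia] [clever dog]] to have type e with [[introduced read] Mia] of type <e,t>, [clever dog] must be the function: [clever dog] : <<e,t>,e>.
For [clever dog] to have type <<e,t>,e> with dog of type e, clever must be the function: clever : <e,<<e,t>,e>>.

<e,<<e,t>,e>>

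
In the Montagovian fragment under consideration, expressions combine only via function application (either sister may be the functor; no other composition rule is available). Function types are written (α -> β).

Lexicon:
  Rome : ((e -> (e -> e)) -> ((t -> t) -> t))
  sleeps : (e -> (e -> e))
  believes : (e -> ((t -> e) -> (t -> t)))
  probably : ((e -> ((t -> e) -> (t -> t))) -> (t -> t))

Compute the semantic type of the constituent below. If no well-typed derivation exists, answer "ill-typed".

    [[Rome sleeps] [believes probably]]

At [Rome sleeps], Rome : ((e -> (e -> e)) -> ((t -> t) -> t)) takes sleeps : (e -> (e -> e)), giving ((t -> t) -> t).
At [believes probably], probably : ((e -> ((t -> e) -> (t -> t))) -> (t -> t)) takes believes : (e -> ((t -> e) -> (t -> t))), giving (t -> t).
At [[Rome sleeps] [believes probably]], [Rome sleeps] : ((t -> t) -> t) takes [believes probably] : (t -> t), giving t.

t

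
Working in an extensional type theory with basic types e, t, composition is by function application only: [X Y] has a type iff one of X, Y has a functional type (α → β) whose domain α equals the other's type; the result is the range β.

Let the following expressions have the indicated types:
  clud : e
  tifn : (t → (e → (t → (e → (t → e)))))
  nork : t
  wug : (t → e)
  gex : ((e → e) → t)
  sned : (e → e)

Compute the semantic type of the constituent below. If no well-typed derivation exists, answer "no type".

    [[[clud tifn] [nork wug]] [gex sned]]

At [clud tifn]: neither e nor (t → (e → (t → (e → (t → e))))) can take the other as argument; the node is ill-typed.

no type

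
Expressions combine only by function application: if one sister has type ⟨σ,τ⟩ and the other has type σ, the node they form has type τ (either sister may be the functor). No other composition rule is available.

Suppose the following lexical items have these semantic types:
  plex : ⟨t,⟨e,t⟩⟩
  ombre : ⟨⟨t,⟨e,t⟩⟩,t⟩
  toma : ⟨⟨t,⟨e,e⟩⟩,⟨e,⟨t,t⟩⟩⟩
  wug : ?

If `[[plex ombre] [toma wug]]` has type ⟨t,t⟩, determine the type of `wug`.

⟨⟨⟨t,⟨e,e⟩⟩,⟨e,⟨t,t⟩⟩⟩,⟨t,⟨t,t⟩⟩⟩

At [[plex ombre] [toma wug]] (required: ⟨t,t⟩): [plex ombre] is t, which is not a function with range ⟨t,t⟩; hence [toma wug] is the functor — type ⟨t,⟨t,t⟩⟩.
At [toma wug] (required: ⟨t,⟨t,t⟩⟩): toma is ⟨⟨t,⟨e,e⟩⟩,⟨e,⟨t,t⟩⟩⟩, which is not a function with range ⟨t,⟨t,t⟩⟩; hence wug is the functor — type ⟨⟨⟨t,⟨e,e⟩⟩,⟨e,⟨t,t⟩⟩⟩,⟨t,⟨t,t⟩⟩⟩.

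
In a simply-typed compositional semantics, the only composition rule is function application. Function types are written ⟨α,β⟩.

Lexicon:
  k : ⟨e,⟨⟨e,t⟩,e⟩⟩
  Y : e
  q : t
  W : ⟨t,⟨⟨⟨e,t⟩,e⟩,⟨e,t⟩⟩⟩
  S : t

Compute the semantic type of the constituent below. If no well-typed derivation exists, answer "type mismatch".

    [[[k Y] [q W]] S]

type mismatch

[k Y]: ⟨e,⟨⟨e,t⟩,e⟩⟩ applied to e yields ⟨⟨e,t⟩,e⟩.
[q W]: ⟨t,⟨⟨⟨e,t⟩,e⟩,⟨e,t⟩⟩⟩ applied to t yields ⟨⟨⟨e,t⟩,e⟩,⟨e,t⟩⟩.
[[k Y] [q W]]: ⟨⟨⟨e,t⟩,e⟩,⟨e,t⟩⟩ applied to ⟨⟨e,t⟩,e⟩ yields ⟨e,t⟩.
[[[k Y] [q W]] S]: ⟨e,t⟩ with t — neither is a function whose domain matches the other; composition fails here.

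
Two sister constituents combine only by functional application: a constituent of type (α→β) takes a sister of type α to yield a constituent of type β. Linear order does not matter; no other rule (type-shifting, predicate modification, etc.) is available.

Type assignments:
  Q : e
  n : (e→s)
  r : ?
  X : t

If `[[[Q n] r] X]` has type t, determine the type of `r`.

At [[[Q n] r] X] (required: t): X is t, which is not a function with range t; hence [[Q n] r] is the functor — type (t→t).
At [[Q n] r] (required: (t→t)): [Q n] is s, which is not a function with range (t→t); hence r is the functor — type (s→(t→t)).

(s→(t→t))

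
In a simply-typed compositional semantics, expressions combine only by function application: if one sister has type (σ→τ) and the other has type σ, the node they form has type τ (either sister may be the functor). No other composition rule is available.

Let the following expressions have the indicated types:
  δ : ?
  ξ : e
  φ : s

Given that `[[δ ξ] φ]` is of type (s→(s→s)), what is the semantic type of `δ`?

[[δ ξ] φ] is required to be (s→(s→s)). φ : s cannot yield (s→(s→s)) as functor, so [δ ξ] : (s→(s→(s→s))).
[δ ξ] is required to be (s→(s→(s→s))). ξ : e cannot yield (s→(s→(s→s))) as functor, so δ : (e→(s→(s→(s→s)))).

(e→(s→(s→(s→s))))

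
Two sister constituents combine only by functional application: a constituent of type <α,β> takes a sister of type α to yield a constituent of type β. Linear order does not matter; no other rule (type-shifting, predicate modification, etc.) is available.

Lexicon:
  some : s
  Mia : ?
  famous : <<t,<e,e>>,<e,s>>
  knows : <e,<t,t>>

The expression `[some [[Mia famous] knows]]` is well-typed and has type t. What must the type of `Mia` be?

<<<t,<e,e>>,<e,s>>,<<e,<t,t>>,<s,t>>>

At [some [[Mia famous] knows]] (required: t): some is s, which is not a function with range t; hence [[Mia famous] knows] is the functor — type <s,t>.
At [[Mia famous] knows] (required: <s,t>): knows is <e,<t,t>>, which is not a function with range <s,t>; hence [Mia famous] is the functor — type <<e,<t,t>>,<s,t>>.
At [Mia famous] (required: <<e,<t,t>>,<s,t>>): famous is <<t,<e,e>>,<e,s>>, which is not a function with range <<e,<t,t>>,<s,t>>; hence Mia is the functor — type <<<t,<e,e>>,<e,s>>,<<e,<t,t>>,<s,t>>>.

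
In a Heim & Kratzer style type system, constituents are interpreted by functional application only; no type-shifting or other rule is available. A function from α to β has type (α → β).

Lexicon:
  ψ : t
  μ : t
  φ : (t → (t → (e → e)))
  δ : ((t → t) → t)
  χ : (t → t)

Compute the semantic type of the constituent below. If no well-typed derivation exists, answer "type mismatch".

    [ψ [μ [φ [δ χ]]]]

[δ χ] — δ of type ((t → t) → t) combines with χ of type (t → t): type t.
[φ [δ χ]] — φ of type (t → (t → (e → e))) combines with [δ χ] of type t: type (t → (e → e)).
[μ [φ [δ χ]]] — [φ [δ χ]] of type (t → (e → e)) combines with μ of type t: type (e → e).
[ψ [μ [φ [δ χ]]]]: t with (e → e) — neither is a function whose domain matches the other; composition fails here.

type mismatch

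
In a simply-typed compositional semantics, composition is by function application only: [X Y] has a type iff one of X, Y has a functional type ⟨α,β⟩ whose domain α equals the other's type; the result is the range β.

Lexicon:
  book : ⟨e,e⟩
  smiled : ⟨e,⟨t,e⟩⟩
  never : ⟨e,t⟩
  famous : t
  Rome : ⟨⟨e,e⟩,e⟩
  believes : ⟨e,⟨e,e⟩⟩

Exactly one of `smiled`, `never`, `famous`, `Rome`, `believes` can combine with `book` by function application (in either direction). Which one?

Rome

smiled : ⟨e,⟨t,e⟩⟩ — no; book wants e, and smiled wants e.
never : ⟨e,t⟩ — no; book wants e, and never wants e.
famous : t — no; book wants e, and famous wants nothing (atomic).
Rome — combines: Rome : ⟨⟨e,e⟩,e⟩ takes book : ⟨e,e⟩ as argument, giving e.
believes : ⟨e,⟨e,e⟩⟩ — no; book wants e, and believes wants e.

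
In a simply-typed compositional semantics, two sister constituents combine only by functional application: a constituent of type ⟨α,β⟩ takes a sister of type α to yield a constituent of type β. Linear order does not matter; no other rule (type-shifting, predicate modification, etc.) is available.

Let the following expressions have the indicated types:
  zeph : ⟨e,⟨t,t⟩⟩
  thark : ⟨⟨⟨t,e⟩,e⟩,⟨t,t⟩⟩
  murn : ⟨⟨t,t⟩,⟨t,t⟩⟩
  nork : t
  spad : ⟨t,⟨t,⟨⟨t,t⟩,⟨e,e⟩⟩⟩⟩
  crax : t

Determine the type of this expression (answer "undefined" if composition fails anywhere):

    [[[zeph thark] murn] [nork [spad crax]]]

[zeph thark]: ⟨e,⟨t,t⟩⟩ and ⟨⟨⟨t,e⟩,e⟩,⟨t,t⟩⟩ cannot combine by function application — type clash.

undefined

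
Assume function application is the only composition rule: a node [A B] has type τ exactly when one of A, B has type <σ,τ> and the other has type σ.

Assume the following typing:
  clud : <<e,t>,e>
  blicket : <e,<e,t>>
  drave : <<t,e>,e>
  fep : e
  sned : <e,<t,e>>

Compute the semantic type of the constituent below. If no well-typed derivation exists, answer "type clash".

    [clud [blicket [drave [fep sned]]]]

[fep sned] — sned of type <e,<t,e>> combines with fep of type e: type <t,e>.
[drave [fep sned]] — drave of type <<t,e>,e> combines with [fep sned] of type <t,e>: type e.
[blicket [drave [fep sned]]] — blicket of type <e,<e,t>> combines with [drave [fep sned]] of type e: type <e,t>.
[clud [blicket [drave [fep sned]]]] — clud of type <<e,t>,e> combines with [blicket [drave [fep sned]]] of type <e,t>: type e.

e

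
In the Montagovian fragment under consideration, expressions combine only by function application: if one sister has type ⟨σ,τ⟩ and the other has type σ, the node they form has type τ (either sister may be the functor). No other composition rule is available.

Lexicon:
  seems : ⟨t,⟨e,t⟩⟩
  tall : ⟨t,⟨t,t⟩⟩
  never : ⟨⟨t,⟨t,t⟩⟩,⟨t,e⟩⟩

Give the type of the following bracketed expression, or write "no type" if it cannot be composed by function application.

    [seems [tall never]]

At [tall never], never : ⟨⟨t,⟨t,t⟩⟩,⟨t,e⟩⟩ takes tall : ⟨t,⟨t,t⟩⟩, giving ⟨t,e⟩.
At [seems [tall never]]: neither ⟨t,⟨e,t⟩⟩ nor ⟨t,e⟩ can take the other as argument; the node is ill-typed.

no type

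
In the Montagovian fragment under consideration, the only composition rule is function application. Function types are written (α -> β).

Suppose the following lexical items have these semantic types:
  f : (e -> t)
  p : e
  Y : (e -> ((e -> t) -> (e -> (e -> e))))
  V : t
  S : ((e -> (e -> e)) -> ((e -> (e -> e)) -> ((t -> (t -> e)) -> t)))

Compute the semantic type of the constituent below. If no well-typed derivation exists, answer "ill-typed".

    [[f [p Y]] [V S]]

ill-typed

[p Y] — Y of type (e -> ((e -> t) -> (e -> (e -> e)))) combines with p of type e: type ((e -> t) -> (e -> (e -> e))).
[f [p Y]] — [p Y] of type ((e -> t) -> (e -> (e -> e))) combines with f of type (e -> t): type (e -> (e -> e)).
[V S]: t with ((e -> (e -> e)) -> ((e -> (e -> e)) -> ((t -> (t -> e)) -> t))) — neither is a function whose domain matches the other; composition fails here.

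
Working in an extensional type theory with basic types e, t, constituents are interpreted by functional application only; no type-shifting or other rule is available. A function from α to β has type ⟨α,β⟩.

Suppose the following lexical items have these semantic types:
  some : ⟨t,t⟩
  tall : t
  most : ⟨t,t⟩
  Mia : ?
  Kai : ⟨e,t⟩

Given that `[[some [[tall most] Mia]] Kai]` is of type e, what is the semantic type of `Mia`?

⟨t,⟨⟨t,t⟩,⟨⟨e,t⟩,e⟩⟩⟩

[[some [[tall most] Mia]] Kai] must have type e. The sister Kai has type ⟨e,t⟩; that is not a function onto e, so [some [[tall most] Mia]] must be the functor, of type ⟨⟨e,t⟩,e⟩.
[some [[tall most] Mia]] must have type ⟨⟨e,t⟩,e⟩. The sister some has type ⟨t,t⟩; that is not a function onto ⟨⟨e,t⟩,e⟩, so [[tall most] Mia] must be the functor, of type ⟨⟨t,t⟩,⟨⟨e,t⟩,e⟩⟩.
[[tall most] Mia] must have type ⟨⟨t,t⟩,⟨⟨e,t⟩,e⟩⟩. The sister [tall most] has type t; that is not a function onto ⟨⟨t,t⟩,⟨⟨e,t⟩,e⟩⟩, so Mia must be the functor, of type ⟨t,⟨⟨t,t⟩,⟨⟨e,t⟩,e⟩⟩⟩.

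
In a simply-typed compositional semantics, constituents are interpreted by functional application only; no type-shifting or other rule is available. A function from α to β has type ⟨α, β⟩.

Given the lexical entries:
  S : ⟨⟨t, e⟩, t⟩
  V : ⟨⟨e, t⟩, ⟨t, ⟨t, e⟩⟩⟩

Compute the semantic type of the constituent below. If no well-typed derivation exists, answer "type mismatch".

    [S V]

[S V]: ⟨⟨t, e⟩, t⟩ with ⟨⟨e, t⟩, ⟨t, ⟨t, e⟩⟩⟩ — neither is a function whose domain matches the other; composition fails here.

type mismatch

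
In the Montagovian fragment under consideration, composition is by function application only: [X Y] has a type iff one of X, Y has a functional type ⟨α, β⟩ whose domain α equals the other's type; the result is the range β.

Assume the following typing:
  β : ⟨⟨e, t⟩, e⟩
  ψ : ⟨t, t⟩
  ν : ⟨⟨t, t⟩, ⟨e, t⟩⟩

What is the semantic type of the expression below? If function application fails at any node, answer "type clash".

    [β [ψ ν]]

e

[ψ ν] — ν of type ⟨⟨t, t⟩, ⟨e, t⟩⟩ combines with ψ of type ⟨t, t⟩: type ⟨e, t⟩.
[β [ψ ν]] — β of type ⟨⟨e, t⟩, e⟩ combines with [ψ ν] of type ⟨e, t⟩: type e.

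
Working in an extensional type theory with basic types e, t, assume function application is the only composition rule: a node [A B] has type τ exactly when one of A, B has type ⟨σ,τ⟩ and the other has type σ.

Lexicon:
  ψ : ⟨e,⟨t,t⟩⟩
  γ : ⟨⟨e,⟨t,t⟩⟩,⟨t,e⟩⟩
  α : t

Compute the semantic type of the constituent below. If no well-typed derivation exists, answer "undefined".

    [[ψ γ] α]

e

[ψ γ] — γ of type ⟨⟨e,⟨t,t⟩⟩,⟨t,e⟩⟩ combines with ψ of type ⟨e,⟨t,t⟩⟩: type ⟨t,e⟩.
[[ψ γ] α] — [ψ γ] of type ⟨t,e⟩ combines with α of type t: type e.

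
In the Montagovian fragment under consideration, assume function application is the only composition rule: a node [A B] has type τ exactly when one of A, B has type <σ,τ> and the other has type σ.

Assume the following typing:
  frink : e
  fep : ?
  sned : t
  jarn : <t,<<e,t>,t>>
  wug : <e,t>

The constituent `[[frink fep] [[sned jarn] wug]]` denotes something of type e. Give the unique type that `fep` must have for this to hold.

<e,<t,e>>

At [[frink fep] [[sned jarn] wug]] (required: e): [[sned jarn] wug] is t, which is not a function with range e; hence [frink fep] is the functor — type <t,e>.
At [frink fep] (required: <t,e>): frink is e, which is not a function with range <t,e>; hence fep is the functor — type <e,<t,e>>.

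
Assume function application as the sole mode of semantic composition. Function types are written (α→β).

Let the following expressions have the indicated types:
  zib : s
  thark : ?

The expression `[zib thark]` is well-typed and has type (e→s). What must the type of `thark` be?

[zib thark] is required to be (e→s). zib : s cannot yield (e→s) as functor, so thark : (s→(e→s)).

(s→(e→s))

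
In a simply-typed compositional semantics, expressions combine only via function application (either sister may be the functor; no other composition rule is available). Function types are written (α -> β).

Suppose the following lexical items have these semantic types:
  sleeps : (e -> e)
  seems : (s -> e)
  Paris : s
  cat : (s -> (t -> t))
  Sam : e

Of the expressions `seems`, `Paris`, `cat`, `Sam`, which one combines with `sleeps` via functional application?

Sam

seems : (s -> e) — neither side's domain matches the other.
Paris : s — neither side's domain matches the other.
cat : (s -> (t -> t)) — neither side's domain matches the other.
Sam — combines: sleeps : (e -> e) takes Sam : e as argument, giving e.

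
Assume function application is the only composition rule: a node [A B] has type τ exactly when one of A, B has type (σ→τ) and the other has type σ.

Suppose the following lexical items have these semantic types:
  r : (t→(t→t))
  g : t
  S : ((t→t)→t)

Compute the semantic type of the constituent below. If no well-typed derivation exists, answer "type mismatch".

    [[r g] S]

t

[r g]: r is (t→(t→t)), g is t; result (t→t).
[[r g] S]: S is ((t→t)→t), [r g] is (t→t); result t.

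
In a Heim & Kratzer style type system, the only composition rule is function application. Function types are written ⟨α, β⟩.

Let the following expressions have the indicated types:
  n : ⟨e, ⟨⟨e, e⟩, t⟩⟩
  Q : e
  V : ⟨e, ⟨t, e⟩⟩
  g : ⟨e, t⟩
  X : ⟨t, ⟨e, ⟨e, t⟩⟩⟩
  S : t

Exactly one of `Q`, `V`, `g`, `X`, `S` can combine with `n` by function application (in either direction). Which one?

Q — combines: n : ⟨e, ⟨⟨e, e⟩, t⟩⟩ takes Q : e as argument, giving ⟨⟨e, e⟩, t⟩.
V : ⟨e, ⟨t, e⟩⟩ — does not combine with n.
g : ⟨e, t⟩ — does not combine with n.
X : ⟨t, ⟨e, ⟨e, t⟩⟩⟩ — does not combine with n.
S : t — does not combine with n.

Q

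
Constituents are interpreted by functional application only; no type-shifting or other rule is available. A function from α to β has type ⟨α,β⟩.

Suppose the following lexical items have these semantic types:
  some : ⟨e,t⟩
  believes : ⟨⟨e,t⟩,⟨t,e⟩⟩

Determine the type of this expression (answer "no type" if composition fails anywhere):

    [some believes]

⟨t,e⟩

[some believes]: ⟨⟨e,t⟩,⟨t,e⟩⟩ applied to ⟨e,t⟩ yields ⟨t,e⟩.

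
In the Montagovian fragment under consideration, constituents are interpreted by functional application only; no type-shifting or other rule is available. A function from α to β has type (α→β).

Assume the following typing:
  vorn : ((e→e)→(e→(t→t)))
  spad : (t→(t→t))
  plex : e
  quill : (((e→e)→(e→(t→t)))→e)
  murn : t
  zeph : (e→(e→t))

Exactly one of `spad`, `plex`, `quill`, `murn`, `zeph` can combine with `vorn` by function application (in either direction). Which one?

spad : (t→(t→t)) — does not combine with vorn.
plex : e — does not combine with vorn.
quill — combines: quill : (((e→e)→(e→(t→t)))→e) takes vorn : ((e→e)→(e→(t→t))) as argument, giving e.
murn : t — does not combine with vorn.
zeph : (e→(e→t)) — does not combine with vorn.

quill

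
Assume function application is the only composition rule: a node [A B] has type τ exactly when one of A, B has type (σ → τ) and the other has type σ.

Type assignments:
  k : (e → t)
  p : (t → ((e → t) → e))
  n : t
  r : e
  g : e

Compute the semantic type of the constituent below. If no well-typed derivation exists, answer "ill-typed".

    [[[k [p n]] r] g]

[p n]: (t → ((e → t) → e)) applied to t yields ((e → t) → e).
[k [p n]]: ((e → t) → e) applied to (e → t) yields e.
[[k [p n]] r]: e and e cannot combine by function application — type clash.

ill-typed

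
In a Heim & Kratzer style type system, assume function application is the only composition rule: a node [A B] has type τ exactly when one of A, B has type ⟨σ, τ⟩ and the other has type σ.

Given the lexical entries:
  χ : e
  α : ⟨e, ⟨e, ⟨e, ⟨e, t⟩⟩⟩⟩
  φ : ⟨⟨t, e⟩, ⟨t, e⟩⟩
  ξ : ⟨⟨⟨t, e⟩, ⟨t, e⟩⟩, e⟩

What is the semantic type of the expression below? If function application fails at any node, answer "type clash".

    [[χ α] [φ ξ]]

[χ α]: α is ⟨e, ⟨e, ⟨e, ⟨e, t⟩⟩⟩⟩, χ is e; result ⟨e, ⟨e, ⟨e, t⟩⟩⟩.
[φ ξ]: ξ is ⟨⟨⟨t, e⟩, ⟨t, e⟩⟩, e⟩, φ is ⟨⟨t, e⟩, ⟨t, e⟩⟩; result e.
[[χ α] [φ ξ]]: [χ α] is ⟨e, ⟨e, ⟨e, t⟩⟩⟩, [φ ξ] is e; result ⟨e, ⟨e, t⟩⟩.

⟨e, ⟨e, t⟩⟩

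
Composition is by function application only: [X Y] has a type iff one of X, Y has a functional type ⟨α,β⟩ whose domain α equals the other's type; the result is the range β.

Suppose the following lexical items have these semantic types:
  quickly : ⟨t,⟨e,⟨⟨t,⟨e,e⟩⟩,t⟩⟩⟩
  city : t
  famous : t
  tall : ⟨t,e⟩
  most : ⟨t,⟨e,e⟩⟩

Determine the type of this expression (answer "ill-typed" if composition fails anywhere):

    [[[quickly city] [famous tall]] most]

t

At [quickly city], quickly : ⟨t,⟨e,⟨⟨t,⟨e,e⟩⟩,t⟩⟩⟩ takes city : t, giving ⟨e,⟨⟨t,⟨e,e⟩⟩,t⟩⟩.
At [famous tall], tall : ⟨t,e⟩ takes famous : t, giving e.
At [[quickly city] [famous tall]], [quickly city] : ⟨e,⟨⟨t,⟨e,e⟩⟩,t⟩⟩ takes [famous tall] : e, giving ⟨⟨t,⟨e,e⟩⟩,t⟩.
At [[[quickly city] [famous tall]] most], [[quickly city] [famous tall]] : ⟨⟨t,⟨e,e⟩⟩,t⟩ takes most : ⟨t,⟨e,e⟩⟩, giving t.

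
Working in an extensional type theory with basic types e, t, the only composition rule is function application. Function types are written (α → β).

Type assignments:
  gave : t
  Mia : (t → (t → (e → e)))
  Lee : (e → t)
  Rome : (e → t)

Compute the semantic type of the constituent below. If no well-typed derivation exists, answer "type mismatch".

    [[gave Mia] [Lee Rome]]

[gave Mia] — Mia of type (t → (t → (e → e))) combines with gave of type t: type (t → (e → e)).
[Lee Rome]: (e → t) and (e → t) cannot combine by function application — type clash.

type mismatch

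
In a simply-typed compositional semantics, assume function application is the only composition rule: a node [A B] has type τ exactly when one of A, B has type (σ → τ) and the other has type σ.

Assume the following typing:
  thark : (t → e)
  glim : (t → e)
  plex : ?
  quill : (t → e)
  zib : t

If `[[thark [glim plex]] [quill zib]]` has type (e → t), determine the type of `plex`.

[[thark [glim plex]] [quill zib]] is required to be (e → t). [quill zib] : e cannot yield (e → t) as functor, so [thark [glim plex]] : (e → (e → t)).
[thark [glim plex]] is required to be (e → (e → t)). thark : (t → e) cannot yield (e → (e → t)) as functor, so [glim plex] : ((t → e) → (e → (e → t))).
[glim plex] is required to be ((t → e) → (e → (e → t))). glim : (t → e) cannot yield ((t → e) → (e → (e → t))) as functor, so plex : ((t → e) → ((t → e) → (e → (e → t)))).

((t → e) → ((t → e) → (e → (e → t))))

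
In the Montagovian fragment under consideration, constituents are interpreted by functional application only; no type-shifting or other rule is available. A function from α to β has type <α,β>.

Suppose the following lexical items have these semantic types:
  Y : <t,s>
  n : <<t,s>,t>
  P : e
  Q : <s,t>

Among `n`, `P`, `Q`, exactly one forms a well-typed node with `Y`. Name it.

n — combines: n : <<t,s>,t> takes Y : <t,s> as argument, giving t.
P : e — neither side's domain matches the other.
Q : <s,t> — neither side's domain matches the other.

n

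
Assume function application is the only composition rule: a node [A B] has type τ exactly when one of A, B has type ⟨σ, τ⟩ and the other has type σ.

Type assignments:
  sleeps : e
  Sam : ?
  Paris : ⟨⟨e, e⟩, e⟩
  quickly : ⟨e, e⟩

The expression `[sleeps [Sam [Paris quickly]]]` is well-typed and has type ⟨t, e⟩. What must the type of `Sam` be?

⟨e, ⟨e, ⟨t, e⟩⟩⟩

[sleeps [Sam [Paris quickly]]] must have type ⟨t, e⟩. The sister sleeps has type e; that is not a function onto ⟨t, e⟩, so [Sam [Paris quickly]] must be the functor, of type ⟨e, ⟨t, e⟩⟩.
[Sam [Paris quickly]] must have type ⟨e, ⟨t, e⟩⟩. The sister [Paris quickly] has type e; that is not a function onto ⟨e, ⟨t, e⟩⟩, so Sam must be the functor, of type ⟨e, ⟨e, ⟨t, e⟩⟩⟩.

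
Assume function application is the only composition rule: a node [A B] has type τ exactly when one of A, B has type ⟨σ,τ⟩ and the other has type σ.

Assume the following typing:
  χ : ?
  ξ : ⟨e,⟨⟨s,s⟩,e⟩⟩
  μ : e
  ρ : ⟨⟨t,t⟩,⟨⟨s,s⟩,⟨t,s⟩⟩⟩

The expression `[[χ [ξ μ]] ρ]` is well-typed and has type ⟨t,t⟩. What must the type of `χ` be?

⟨⟨⟨s,s⟩,e⟩,⟨⟨⟨t,t⟩,⟨⟨s,s⟩,⟨t,s⟩⟩⟩,⟨t,t⟩⟩⟩

At [[χ [ξ μ]] ρ] (required: ⟨t,t⟩): ρ is ⟨⟨t,t⟩,⟨⟨s,s⟩,⟨t,s⟩⟩⟩, which is not a function with range ⟨t,t⟩; hence [χ [ξ μ]] is the functor — type ⟨⟨⟨t,t⟩,⟨⟨s,s⟩,⟨t,s⟩⟩⟩,⟨t,t⟩⟩.
At [χ [ξ μ]] (required: ⟨⟨⟨t,t⟩,⟨⟨s,s⟩,⟨t,s⟩⟩⟩,⟨t,t⟩⟩): [ξ μ] is ⟨⟨s,s⟩,e⟩, which is not a function with range ⟨⟨⟨t,t⟩,⟨⟨s,s⟩,⟨t,s⟩⟩⟩,⟨t,t⟩⟩; hence χ is the functor — type ⟨⟨⟨s,s⟩,e⟩,⟨⟨⟨t,t⟩,⟨⟨s,s⟩,⟨t,s⟩⟩⟩,⟨t,t⟩⟩⟩.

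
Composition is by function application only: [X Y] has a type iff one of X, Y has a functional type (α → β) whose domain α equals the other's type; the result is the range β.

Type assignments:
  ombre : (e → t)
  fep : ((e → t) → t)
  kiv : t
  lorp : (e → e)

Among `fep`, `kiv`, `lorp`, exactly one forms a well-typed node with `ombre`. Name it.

fep

fep — combines: fep : ((e → t) → t) takes ombre : (e → t) as argument, giving t.
kiv : t — ombre needs e; kiv needs nothing (atomic); neither fits.
lorp : (e → e) — ombre needs e; lorp needs e; neither fits.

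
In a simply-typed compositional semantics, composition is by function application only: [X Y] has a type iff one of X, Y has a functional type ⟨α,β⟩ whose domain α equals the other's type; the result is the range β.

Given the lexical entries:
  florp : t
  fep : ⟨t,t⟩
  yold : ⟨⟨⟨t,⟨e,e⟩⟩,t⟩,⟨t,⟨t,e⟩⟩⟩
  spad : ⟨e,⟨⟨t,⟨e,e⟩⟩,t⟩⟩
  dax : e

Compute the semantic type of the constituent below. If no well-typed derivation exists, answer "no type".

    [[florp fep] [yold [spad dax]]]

At [florp fep], fep : ⟨t,t⟩ takes florp : t, giving t.
At [spad dax], spad : ⟨e,⟨⟨t,⟨e,e⟩⟩,t⟩⟩ takes dax : e, giving ⟨⟨t,⟨e,e⟩⟩,t⟩.
At [yold [spad dax]], yold : ⟨⟨⟨t,⟨e,e⟩⟩,t⟩,⟨t,⟨t,e⟩⟩⟩ takes [spad dax] : ⟨⟨t,⟨e,e⟩⟩,t⟩, giving ⟨t,⟨t,e⟩⟩.
At [[florp fep] [yold [spad dax]]], [yold [spad dax]] : ⟨t,⟨t,e⟩⟩ takes [florp fep] : t, giving ⟨t,e⟩.

⟨t,e⟩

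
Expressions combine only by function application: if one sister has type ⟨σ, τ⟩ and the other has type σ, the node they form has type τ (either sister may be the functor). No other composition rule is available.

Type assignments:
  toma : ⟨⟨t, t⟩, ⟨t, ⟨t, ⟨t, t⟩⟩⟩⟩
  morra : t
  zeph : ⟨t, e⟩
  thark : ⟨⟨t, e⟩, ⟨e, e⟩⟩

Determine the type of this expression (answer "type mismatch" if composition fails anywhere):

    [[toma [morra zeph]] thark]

type mismatch

At [morra zeph], zeph : ⟨t, e⟩ takes morra : t, giving e.
[toma [morra zeph]]: ⟨⟨t, t⟩, ⟨t, ⟨t, ⟨t, t⟩⟩⟩⟩ and e cannot combine by function application — type clash.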